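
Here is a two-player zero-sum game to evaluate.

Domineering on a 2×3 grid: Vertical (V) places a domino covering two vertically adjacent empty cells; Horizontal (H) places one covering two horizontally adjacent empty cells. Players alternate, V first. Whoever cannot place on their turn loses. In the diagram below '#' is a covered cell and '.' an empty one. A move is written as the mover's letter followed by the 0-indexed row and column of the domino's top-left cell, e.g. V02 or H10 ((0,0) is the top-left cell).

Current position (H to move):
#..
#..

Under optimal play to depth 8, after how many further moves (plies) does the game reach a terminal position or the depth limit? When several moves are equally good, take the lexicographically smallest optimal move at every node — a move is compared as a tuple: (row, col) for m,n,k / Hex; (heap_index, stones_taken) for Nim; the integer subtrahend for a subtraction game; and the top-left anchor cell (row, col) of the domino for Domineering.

[#../#..] H move#1: H01:+1/###/#..*, H11:+1/#../###
[###/#..] end (terminal -1, V#2); searched #../#.. to 8

PV length from [#../#..]: 1 ply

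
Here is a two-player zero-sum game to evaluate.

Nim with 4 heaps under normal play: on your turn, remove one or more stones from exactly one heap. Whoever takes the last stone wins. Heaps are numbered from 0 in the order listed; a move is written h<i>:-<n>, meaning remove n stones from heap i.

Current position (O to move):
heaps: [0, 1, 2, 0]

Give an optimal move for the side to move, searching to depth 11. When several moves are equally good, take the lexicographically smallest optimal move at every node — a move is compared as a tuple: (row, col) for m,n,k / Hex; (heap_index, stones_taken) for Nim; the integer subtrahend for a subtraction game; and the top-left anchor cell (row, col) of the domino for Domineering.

O's best at [(0,1,2,0)]: h2:-1

p1 O@[(0,1,2,0)]: h1:-1[(0,0,2,0)]-1 h2:-1[(0,1,1,0)]+1* h2:-2[(0,1,0,0)]-1
p2 X@[(0,1,1,0)]: h1:-1[(0,0,1,0)]-1* h2:-1[(0,1,0,0)]-1
p3 O@[(0,0,1,0)]: h2:-1[(0,0,0,0)]+1*
p4 X@[(0,0,0,0)] terminal -1; root [(0,1,2,0)] d11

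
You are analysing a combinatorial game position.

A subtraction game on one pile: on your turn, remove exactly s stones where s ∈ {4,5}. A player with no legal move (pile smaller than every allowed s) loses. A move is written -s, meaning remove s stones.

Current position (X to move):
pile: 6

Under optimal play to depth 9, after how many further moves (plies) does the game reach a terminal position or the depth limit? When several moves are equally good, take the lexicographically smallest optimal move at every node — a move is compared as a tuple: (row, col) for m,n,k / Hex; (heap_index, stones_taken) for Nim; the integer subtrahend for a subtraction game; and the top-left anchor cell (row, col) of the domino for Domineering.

PV length from [6]: 1 ply

[6] X move#1: -4:+1/2*, -5:+1/1
[2] end (terminal -1, O#2); searched 6 to 9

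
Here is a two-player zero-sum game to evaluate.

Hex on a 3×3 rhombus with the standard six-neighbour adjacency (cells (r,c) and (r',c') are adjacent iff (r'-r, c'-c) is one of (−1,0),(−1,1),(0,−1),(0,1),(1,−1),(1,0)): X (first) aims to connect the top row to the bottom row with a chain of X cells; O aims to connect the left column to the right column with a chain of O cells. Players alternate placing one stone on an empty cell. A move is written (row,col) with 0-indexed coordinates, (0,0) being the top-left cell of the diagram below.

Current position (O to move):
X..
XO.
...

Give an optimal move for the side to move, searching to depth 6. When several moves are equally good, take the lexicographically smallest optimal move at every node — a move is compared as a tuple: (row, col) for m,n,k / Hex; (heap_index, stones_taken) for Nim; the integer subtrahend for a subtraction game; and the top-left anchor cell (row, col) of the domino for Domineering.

ply 1, O at X../XO./... | (0,1)=-1→XO./XO./...; (0,2)=-1→X.O/XO./...; (1,2)=-1→X../XOO/...; (2,0)=+1→X../XO./O..*; (2,1)=-1→X../XO./.O.; (2,2)=-1→X../XO./..O
ply 2, X at X../XO./O.. | (0,1)=-1→XX./XO./O..*; (0,2)=-1→X.X/XO./O..; (1,2)=-1→X../XOX/O..; (2,1)=-1→X../XO./OX.; (2,2)=-1→X../XO./O.X
ply 3, O at XX./XO./O.. | (0,2)=+1→XXO/XO./O..*; (1,2)=+1→XX./XOO/O..; (2,1)=+1→XX./XO./OO.; (2,2)=+1→XX./XO./O.O
ply 4: XXO/XO./O.. is terminal -1 (X); from X../XO./... depth 6

O's best at [X../XO./...]: (2,0)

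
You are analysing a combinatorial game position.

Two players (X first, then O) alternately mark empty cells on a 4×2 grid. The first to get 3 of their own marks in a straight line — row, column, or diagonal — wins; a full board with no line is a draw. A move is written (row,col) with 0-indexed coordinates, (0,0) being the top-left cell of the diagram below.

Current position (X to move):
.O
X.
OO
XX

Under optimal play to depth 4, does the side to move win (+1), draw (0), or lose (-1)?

value(.O/X./OO/XX, X) = 0

[.O/X./OO/XX] X move#1: (0,0):-1/XO/X./OO/XX, (1,1):+0/.O/XX/OO/XX*
[.O/XX/OO/XX] O move#2: (0,0):+0/OO/XX/OO/XX*
[OO/XX/OO/XX] end (terminal +0, X#3); searched .O/X./OO/XX to 4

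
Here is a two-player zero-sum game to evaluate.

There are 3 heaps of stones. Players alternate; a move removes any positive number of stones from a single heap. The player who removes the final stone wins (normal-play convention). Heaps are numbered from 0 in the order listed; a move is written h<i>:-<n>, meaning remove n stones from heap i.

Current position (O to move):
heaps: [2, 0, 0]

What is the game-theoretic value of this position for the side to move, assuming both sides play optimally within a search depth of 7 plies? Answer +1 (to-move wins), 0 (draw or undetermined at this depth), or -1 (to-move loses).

value((2,0,0), O) = +1

[(2,0,0)] O move#1: h0:-1:-1/(1,0,0), h0:-2:+1/(0,0,0)*
[(0,0,0)] end (terminal -1, X#2); searched (2,0,0) to 7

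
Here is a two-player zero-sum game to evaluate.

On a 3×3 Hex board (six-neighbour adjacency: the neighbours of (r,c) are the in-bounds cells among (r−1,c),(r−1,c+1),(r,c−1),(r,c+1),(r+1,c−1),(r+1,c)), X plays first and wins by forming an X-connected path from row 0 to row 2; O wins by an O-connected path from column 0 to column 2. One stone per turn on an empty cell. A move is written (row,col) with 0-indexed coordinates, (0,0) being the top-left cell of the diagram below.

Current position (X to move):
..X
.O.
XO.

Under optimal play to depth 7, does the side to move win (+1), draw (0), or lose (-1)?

value(..X/.O./XO., X) = +1

ply 1, X at ..X/.O./XO. | (0,0)=-1→X.X/.O./XO.; (0,1)=-1→.XX/.O./XO.; (1,0)=+1→..X/XO./XO.*; (1,2)=+1→..X/.OX/XO.; (2,2)=+1→..X/.O./XOX
ply 2, O at ..X/XO./XO. | (0,0)=-1→O.X/XO./XO.*; (0,1)=-1→.OX/XO./XO.; (1,2)=-1→..X/XOO/XO.; (2,2)=-1→..X/XO./XOO
ply 3, X at O.X/XO./XO. | (0,1)=+1→OXX/XO./XO.*; (1,2)=+1→O.X/XOX/XO.; (2,2)=+1→O.X/XO./XOX
ply 4: OXX/XO./XO. is terminal -1 (O); from ..X/.O./XO. depth 7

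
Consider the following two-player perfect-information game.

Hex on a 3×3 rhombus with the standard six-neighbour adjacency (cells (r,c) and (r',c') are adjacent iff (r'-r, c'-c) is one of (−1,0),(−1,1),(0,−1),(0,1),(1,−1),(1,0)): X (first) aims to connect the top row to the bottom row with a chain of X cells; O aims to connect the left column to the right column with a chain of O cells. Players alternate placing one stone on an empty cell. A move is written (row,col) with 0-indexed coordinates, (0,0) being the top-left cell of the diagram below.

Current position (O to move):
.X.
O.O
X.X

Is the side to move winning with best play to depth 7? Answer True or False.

ply 1, O at .X./O.O/X.X | (0,0)=-1→OX./O.O/X.X; (0,2)=-1→.XO/O.O/X.X; (1,1)=+1→.X./OOO/X.X*; (2,1)=-1→.X./O.O/XOX
ply 2: .X./OOO/X.X is terminal -1 (X); from .X./O.O/X.X depth 7

O winning at [.X./O.O/X.X]: True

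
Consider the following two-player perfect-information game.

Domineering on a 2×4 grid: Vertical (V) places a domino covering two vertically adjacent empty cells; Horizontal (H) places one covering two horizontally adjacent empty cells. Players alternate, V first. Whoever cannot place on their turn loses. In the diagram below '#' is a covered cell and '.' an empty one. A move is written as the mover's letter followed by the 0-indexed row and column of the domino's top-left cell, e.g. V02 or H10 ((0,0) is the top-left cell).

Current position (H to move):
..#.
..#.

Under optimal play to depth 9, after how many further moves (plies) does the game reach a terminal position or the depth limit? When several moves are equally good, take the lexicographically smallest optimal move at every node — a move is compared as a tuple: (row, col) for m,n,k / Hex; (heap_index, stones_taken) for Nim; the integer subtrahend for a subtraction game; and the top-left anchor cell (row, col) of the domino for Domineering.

[..#./..#.] H move#1: H00:+1/###./..#.*, H10:+1/..#./###.
[###./..#.] V move#2: V03:-1/####/..##*
[####/..##] H move#3: H10:+1/####/####*
[####/####] end (terminal -1, V#4); searched ..#./..#. to 9

PV length from [..#./..#.]: 3 plies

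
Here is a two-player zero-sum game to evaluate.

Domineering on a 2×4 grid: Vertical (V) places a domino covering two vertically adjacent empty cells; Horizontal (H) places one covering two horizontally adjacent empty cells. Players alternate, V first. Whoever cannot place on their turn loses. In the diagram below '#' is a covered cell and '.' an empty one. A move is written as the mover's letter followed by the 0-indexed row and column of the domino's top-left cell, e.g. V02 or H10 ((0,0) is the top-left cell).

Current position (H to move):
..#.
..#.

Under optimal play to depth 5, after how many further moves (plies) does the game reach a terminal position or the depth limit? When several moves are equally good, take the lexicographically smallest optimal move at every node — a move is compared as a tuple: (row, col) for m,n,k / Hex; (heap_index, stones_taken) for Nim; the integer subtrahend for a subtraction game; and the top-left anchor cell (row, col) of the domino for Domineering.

PV length from [..#./..#.]: 3 plies

[..#./..#.] H move#1: H00:+1/###./..#.*, H10:+1/..#./###.
[###./..#.] V move#2: V03:-1/####/..##*
[####/..##] H move#3: H10:+1/####/####*
[####/####] end (terminal -1, V#4); searched ..#./..#. to 5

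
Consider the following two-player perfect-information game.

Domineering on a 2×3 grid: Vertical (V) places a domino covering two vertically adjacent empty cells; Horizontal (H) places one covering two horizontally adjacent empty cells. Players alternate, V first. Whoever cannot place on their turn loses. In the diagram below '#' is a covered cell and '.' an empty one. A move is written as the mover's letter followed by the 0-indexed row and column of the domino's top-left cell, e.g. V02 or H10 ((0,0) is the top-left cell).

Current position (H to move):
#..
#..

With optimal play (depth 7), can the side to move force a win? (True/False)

H winning at [#../#..]: True

p1 H@[#../#..]: H01[###/#..]+1* H11[#../###]+1
p2 V@[###/#..] terminal -1; root [#../#..] d7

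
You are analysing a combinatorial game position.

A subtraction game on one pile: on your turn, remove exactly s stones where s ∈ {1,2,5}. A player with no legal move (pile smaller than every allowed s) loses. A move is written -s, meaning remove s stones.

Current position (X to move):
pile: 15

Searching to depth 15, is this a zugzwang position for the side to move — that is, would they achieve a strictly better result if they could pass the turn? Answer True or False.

[15] X move#1: -1:-1/14*, -2:-1/13, -5:-1/10
[14] O move#2: -1:-1/13, -2:+1/12*, -5:+1/9
[12] X move#3: -1:-1/11*, -2:-1/10, -5:-1/7
[11] O move#4: -1:-1/10, -2:+1/9*, -5:+1/6
[9] X move#5: -1:-1/8*, -2:-1/7, -5:-1/4
[8] O move#6: -1:-1/7, -2:+1/6*, -5:+1/3
[6] X move#7: -1:-1/5*, -2:-1/4, -5:-1/1
[5] O move#8: -1:-1/4, -2:+1/3*, -5:+1/0
[3] X move#9: -1:-1/2*, -2:-1/1
[2] O move#10: -1:-1/1, -2:+1/0*
[0] end (terminal -1, X#11); searched 15 to 15
if X skipped the turn, O would face:
~ [15] O move#1: -1:-1/14*, -2:-1/13, -5:-1/10
~ [14] X move#2: -1:-1/13, -2:+1/12*, -5:+1/9
~ [12] O move#3: -1:-1/11*, -2:-1/10, -5:-1/7
~ [11] X move#4: -1:-1/10, -2:+1/9*, -5:+1/6
~ [9] O move#5: -1:-1/8*, -2:-1/7, -5:-1/4
~ [8] X move#6: -1:-1/7, -2:+1/6*, -5:+1/3
~ [6] O move#7: -1:-1/5*, -2:-1/4, -5:-1/1
~ [5] X move#8: -1:-1/4, -2:+1/3*, -5:+1/0
~ [3] O move#9: -1:-1/2*, -2:-1/1
~ [2] X move#10: -1:-1/1, -2:+1/0*
~ [0] end (terminal -1, O#11); searched 15 to 15
compare (X): move=-1 vs pass=+1

zugzwang(15, X) = True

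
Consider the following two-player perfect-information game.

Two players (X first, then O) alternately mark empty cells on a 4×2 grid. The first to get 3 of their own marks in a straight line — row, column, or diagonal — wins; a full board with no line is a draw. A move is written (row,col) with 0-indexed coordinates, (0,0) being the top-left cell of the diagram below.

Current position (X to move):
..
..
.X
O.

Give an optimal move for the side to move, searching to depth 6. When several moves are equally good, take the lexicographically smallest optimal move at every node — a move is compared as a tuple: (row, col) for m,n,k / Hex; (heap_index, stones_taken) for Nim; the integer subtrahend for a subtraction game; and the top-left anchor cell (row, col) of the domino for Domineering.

X's best at [../../.X/O.]: (1,1)

ply 1, X at ../../.X/O. | (0,0)=+0→X./../.X/O.; (0,1)=+0→.X/../.X/O.; (1,0)=+0→../X./.X/O.; (1,1)=+1→../.X/.X/O.*; (2,0)=+0→../../XX/O.; (3,1)=+0→../../.X/OX
ply 2, O at ../.X/.X/O. | (0,0)=-1→O./.X/.X/O.*; (0,1)=-1→.O/.X/.X/O.; (1,0)=-1→../OX/.X/O.; (2,0)=-1→../.X/OX/O.; (3,1)=-1→../.X/.X/OO
ply 3, X at O./.X/.X/O. | (0,1)=+1→OX/.X/.X/O.*; (1,0)=+1→O./XX/.X/O.; (2,0)=+1→O./.X/XX/O.; (3,1)=+1→O./.X/.X/OX
ply 4: OX/.X/.X/O. is terminal -1 (O); from ../../.X/O. depth 6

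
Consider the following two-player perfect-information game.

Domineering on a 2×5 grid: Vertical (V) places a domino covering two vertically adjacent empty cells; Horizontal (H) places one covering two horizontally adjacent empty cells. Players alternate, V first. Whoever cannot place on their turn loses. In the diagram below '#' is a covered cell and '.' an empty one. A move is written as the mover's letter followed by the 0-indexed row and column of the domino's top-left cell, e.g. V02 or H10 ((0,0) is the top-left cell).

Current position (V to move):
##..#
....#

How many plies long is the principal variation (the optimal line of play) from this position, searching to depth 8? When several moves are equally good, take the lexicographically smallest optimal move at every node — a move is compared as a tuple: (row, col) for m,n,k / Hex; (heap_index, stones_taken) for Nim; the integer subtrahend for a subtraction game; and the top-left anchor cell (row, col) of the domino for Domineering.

PV length from [##..#/....#]: 3 plies

[##..#/....#] V move#1: V02:+1/###.#/..#.#*, V03:-1/##.##/...##
[###.#/..#.#] H move#2: H10:-1/###.#/###.#*
[###.#/###.#] V move#3: V03:+1/#####/#####*
[#####/#####] end (terminal -1, H#4); searched ##..#/....# to 8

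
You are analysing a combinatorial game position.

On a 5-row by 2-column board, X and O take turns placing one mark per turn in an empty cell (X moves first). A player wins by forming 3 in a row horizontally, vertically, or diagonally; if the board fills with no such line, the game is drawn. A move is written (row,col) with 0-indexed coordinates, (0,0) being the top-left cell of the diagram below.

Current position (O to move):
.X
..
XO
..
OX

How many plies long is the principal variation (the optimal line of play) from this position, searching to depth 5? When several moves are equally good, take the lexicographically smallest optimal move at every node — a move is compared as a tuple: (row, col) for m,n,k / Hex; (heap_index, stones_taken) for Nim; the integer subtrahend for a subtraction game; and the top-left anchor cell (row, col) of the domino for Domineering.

PV length from [.X/../XO/../OX]: 5 plies

p1 O@[.X/../XO/../OX]: (0,0)[OX/../XO/../OX]+0* (1,0)[.X/O./XO/../OX]+0 (1,1)[.X/.O/XO/../OX]+0 (3,0)[.X/../XO/O./OX]+0 (3,1)[.X/../XO/.O/OX]+0
p2 X@[OX/../XO/../OX]: (1,0)[OX/X./XO/../OX]+0* (1,1)[OX/.X/XO/../OX]+0 (3,0)[OX/../XO/X./OX]+0 (3,1)[OX/../XO/.X/OX]+0
p3 O@[OX/X./XO/../OX]: (1,1)[OX/XO/XO/../OX]-1 (3,0)[OX/X./XO/O./OX]+0* (3,1)[OX/X./XO/.O/OX]-1
p4 X@[OX/X./XO/O./OX]: (1,1)[OX/XX/XO/O./OX]+0* (3,1)[OX/X./XO/OX/OX]+0
p5 O@[OX/XX/XO/O./OX]: (3,1)[OX/XX/XO/OO/OX]+0*
p6 X@[OX/XX/XO/OO/OX] terminal +0; root [.X/../XO/../OX] d5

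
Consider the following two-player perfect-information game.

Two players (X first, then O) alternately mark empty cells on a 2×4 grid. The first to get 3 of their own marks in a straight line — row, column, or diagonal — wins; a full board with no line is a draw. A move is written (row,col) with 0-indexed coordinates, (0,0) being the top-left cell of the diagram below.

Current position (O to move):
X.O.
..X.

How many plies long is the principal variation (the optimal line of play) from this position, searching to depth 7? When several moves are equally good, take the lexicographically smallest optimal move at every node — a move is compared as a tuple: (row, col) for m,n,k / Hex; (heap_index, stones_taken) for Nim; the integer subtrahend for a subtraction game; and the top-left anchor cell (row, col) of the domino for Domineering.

PV length from [X.O./..X.]: 5 plies

ply 1, O at X.O./..X. | (0,1)=+0→XOO./..X.*; (0,3)=+0→X.OO/..X.; (1,0)=+0→X.O./O.X.; (1,1)=+0→X.O./.OX.; (1,3)=+0→X.O./..XO
ply 2, X at XOO./..X. | (0,3)=+0→XOOX/..X.*; (1,0)=-1→XOO./X.X.; (1,1)=-1→XOO./.XX.; (1,3)=-1→XOO./..XX
ply 3, O at XOOX/..X. | (1,0)=+0→XOOX/O.X.*; (1,1)=+0→XOOX/.OX.; (1,3)=+0→XOOX/..XO
ply 4, X at XOOX/O.X. | (1,1)=+0→XOOX/OXX.*; (1,3)=+0→XOOX/O.XX
ply 5, O at XOOX/OXX. | (1,3)=+0→XOOX/OXXO*
ply 6: XOOX/OXXO is terminal +0 (X); from X.O./..X. depth 7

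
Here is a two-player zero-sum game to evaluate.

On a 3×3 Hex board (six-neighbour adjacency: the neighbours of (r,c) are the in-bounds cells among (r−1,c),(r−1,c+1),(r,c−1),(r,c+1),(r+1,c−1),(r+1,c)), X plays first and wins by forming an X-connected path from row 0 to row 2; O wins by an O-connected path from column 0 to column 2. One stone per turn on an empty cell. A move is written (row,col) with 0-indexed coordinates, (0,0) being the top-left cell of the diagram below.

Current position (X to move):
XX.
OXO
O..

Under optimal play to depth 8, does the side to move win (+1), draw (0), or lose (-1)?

value(XX./OXO/O.., X) = +1

[XX./OXO/O..] X move#1: (0,2):-1/XXX/OXO/O.., (2,1):+1/XX./OXO/OX.*, (2,2):-1/XX./OXO/O.X
[XX./OXO/OX.] end (terminal -1, O#2); searched XX./OXO/O.. to 8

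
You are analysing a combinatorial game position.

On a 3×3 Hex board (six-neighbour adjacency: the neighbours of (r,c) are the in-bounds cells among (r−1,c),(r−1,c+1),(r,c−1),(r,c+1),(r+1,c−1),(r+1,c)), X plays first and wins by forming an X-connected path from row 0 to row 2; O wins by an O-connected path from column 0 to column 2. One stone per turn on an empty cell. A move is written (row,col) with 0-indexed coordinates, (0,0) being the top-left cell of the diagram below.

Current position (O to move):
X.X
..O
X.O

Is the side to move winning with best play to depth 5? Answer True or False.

O winning at [X.X/..O/X.O]: False

[X.X/..O/X.O] O move#1: (0,1):-1/XOX/..O/X.O*, (1,0):-1/X.X/O.O/X.O, (1,1):-1/X.X/.OO/X.O, (2,1):-1/X.X/..O/XOO
[XOX/..O/X.O] X move#2: (1,0):+1/XOX/X.O/X.O*, (1,1):+1/XOX/.XO/X.O, (2,1):+1/XOX/..O/XXO
[XOX/X.O/X.O] end (terminal -1, O#3); searched X.X/..O/X.O to 5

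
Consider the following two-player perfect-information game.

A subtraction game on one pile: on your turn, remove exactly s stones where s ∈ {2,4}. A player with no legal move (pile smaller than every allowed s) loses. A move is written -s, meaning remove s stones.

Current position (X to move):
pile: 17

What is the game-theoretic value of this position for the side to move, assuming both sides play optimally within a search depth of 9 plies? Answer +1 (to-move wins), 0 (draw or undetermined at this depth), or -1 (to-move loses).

ply 1, X at 17 | -2=-1→15; -4=+1→13*
ply 2, O at 13 | -2=-1→11*; -4=-1→9
ply 3, X at 11 | -2=-1→9; -4=+1→7*
ply 4, O at 7 | -2=-1→5*; -4=-1→3
ply 5, X at 5 | -2=-1→3; -4=+1→1*
ply 6: 1 is terminal -1 (O); from 17 depth 9

value(17, X) = +1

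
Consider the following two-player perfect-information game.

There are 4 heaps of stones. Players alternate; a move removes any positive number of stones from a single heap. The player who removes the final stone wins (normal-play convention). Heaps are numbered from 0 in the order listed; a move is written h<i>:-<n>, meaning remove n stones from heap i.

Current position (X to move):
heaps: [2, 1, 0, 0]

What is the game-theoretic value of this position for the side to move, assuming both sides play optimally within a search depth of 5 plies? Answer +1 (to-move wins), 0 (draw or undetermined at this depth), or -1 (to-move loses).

ply 1, X at (2,1,0,0) | h0:-1=+1→(1,1,0,0)*; h0:-2=-1→(0,1,0,0); h1:-1=-1→(2,0,0,0)
ply 2, O at (1,1,0,0) | h0:-1=-1→(0,1,0,0)*; h1:-1=-1→(1,0,0,0)
ply 3, X at (0,1,0,0) | h1:-1=+1→(0,0,0,0)*
ply 4: (0,0,0,0) is terminal -1 (O); from (2,1,0,0) depth 5

value((2,1,0,0), X) = +1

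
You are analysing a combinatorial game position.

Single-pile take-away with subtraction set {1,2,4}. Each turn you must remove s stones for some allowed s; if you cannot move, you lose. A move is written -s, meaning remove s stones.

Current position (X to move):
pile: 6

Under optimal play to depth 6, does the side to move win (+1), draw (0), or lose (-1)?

ply 1, X at 6 | -1=-1→5*; -2=-1→4; -4=-1→2
ply 2, O at 5 | -1=-1→4; -2=+1→3*; -4=-1→1
ply 3, X at 3 | -1=-1→2*; -2=-1→1
ply 4, O at 2 | -1=-1→1; -2=+1→0*
ply 5: 0 is terminal -1 (X); from 6 depth 6

value(6, X) = -1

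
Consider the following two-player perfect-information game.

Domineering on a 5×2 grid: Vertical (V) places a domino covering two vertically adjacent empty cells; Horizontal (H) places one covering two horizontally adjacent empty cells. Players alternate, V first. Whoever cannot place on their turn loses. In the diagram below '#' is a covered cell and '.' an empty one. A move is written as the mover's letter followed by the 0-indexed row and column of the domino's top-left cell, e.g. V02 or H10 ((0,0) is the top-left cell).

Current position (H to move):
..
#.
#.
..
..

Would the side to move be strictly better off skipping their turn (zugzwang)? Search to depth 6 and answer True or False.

zugzwang(../#./#./../.., H) = False

p1 H@[../#./#./../..]: H00[##/#./#./../..]-1 H30[../#./#./##/..]+1* H40[../#./#./../##]+1
p2 V@[../#./#./##/..]: V01[.#/##/#./##/..]-1* V11[../##/##/##/..]-1
p3 H@[.#/##/#./##/..]: H40[.#/##/#./##/##]+1*
p4 V@[.#/##/#./##/##] terminal -1; root [../#./#./../..] d6
suppose H passes — search the same position with V to move:
pass> p1 V@[../#./#./../..]: V01[.#/##/#./../..]-1 V11[../##/##/../..]-1 V21[../#./##/.#/..]+1* V30[../#./#./#./#.]+1 V31[../#./#./.#/.#]+1
pass> p2 H@[../#./##/.#/..]: H00[##/#./##/.#/..]-1* H40[../#./##/.#/##]-1
pass> p3 V@[##/#./##/.#/..]: V30[##/#./##/##/#.]+1*
pass> p4 H@[##/#./##/##/#.] terminal -1; root [../#./#./../..] d6
for H: play +1, pass -1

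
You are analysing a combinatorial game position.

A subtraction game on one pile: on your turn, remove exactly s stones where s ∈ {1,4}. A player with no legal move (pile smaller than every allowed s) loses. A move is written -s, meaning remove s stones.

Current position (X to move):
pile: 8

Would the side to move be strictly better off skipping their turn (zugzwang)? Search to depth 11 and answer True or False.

zugzwang(8, X) = False

p1 X@[8]: -1[7]+1* -4[4]-1
p2 O@[7]: -1[6]-1* -4[3]-1
p3 X@[6]: -1[5]+1* -4[2]+1
p4 O@[5]: -1[4]-1* -4[1]-1
p5 X@[4]: -1[3]-1 -4[0]+1*
p6 O@[0] terminal -1; root [8] d11
pass branch (O moves first from the same position):
  | p1 O@[8]: -1[7]+1* -4[4]-1
  | p2 X@[7]: -1[6]-1* -4[3]-1
  | p3 O@[6]: -1[5]+1* -4[2]+1
  | p4 X@[5]: -1[4]-1* -4[1]-1
  | p5 O@[4]: -1[3]-1 -4[0]+1*
  | p6 X@[0] terminal -1; root [8] d11
X moving scores +1; X passing scores -1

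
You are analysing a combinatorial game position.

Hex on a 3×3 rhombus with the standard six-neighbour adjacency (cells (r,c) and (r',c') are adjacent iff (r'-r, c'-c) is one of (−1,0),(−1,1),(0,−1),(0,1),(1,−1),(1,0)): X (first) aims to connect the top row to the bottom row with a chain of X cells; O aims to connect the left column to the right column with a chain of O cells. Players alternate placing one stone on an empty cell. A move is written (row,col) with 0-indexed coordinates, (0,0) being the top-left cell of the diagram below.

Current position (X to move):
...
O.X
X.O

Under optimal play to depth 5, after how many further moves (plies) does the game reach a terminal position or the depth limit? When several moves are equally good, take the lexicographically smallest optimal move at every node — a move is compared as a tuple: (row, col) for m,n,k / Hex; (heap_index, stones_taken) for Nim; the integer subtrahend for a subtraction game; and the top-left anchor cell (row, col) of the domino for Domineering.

p1 X@[.../O.X/X.O]: (0,0)[X../O.X/X.O]-1 (0,1)[.X./O.X/X.O]-1 (0,2)[..X/O.X/X.O]+1* (1,1)[.../OXX/X.O]+1 (2,1)[.../O.X/XXO]-1
p2 O@[..X/O.X/X.O]: (0,0)[O.X/O.X/X.O]-1* (0,1)[.OX/O.X/X.O]-1 (1,1)[..X/OOX/X.O]-1 (2,1)[..X/O.X/XOO]-1
p3 X@[O.X/O.X/X.O]: (0,1)[OXX/O.X/X.O]+1* (1,1)[O.X/OXX/X.O]+1 (2,1)[O.X/O.X/XXO]+1
p4 O@[OXX/O.X/X.O]: (1,1)[OXX/OOX/X.O]-1* (2,1)[OXX/O.X/XOO]-1
p5 X@[OXX/OOX/X.O]: (2,1)[OXX/OOX/XXO]+1*
p6 O@[OXX/OOX/XXO] terminal -1; root [.../O.X/X.O] d5

PV length from [.../O.X/X.O]: 5 plies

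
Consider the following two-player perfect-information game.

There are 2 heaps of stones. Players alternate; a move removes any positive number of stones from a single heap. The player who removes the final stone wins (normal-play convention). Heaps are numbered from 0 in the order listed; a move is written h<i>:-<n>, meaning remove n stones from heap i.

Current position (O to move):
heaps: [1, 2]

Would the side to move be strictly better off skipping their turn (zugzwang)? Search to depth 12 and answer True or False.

ply 1, O at (1,2) | h0:-1=-1→(0,2); h1:-1=+1→(1,1)*; h1:-2=-1→(1,0)
ply 2, X at (1,1) | h0:-1=-1→(0,1)*; h1:-1=-1→(1,0)
ply 3, O at (0,1) | h1:-1=+1→(0,0)*
ply 4: (0,0) is terminal -1 (X); from (1,2) depth 12
if O skipped the turn, X would face:
~ ply 1, X at (1,2) | h0:-1=-1→(0,2); h1:-1=+1→(1,1)*; h1:-2=-1→(1,0)
~ ply 2, O at (1,1) | h0:-1=-1→(0,1)*; h1:-1=-1→(1,0)
~ ply 3, X at (0,1) | h1:-1=+1→(0,0)*
~ ply 4: (0,0) is terminal -1 (O); from (1,2) depth 12
compare (O): move=+1 vs pass=-1

zugzwang((1,2), O) = False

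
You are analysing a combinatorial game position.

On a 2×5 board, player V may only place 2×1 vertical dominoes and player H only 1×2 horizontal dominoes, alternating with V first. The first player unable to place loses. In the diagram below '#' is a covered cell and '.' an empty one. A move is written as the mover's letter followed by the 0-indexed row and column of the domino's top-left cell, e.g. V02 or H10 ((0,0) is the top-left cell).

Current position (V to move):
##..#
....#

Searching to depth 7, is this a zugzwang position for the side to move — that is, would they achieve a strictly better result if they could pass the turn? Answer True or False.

ply 1, V at ##..#/....# | V02=+1→###.#/..#.#*; V03=-1→##.##/...##
ply 2, H at ###.#/..#.# | H10=-1→###.#/###.#*
ply 3, V at ###.#/###.# | V03=+1→#####/#####*
ply 4: #####/##### is terminal -1 (H); from ##..#/....# depth 7
pass branch (H moves first from the same position):
  | ply 1, H at ##..#/....# | H02=+1→#####/....#*; H10=-1→##..#/##..#; H11=-1→##..#/.##.#; H12=+1→##..#/..###
  | ply 2: #####/....# is terminal -1 (V); from ##..#/....# depth 7
V moving scores +1; V passing scores -1

zugzwang(##..#/....#, V) = False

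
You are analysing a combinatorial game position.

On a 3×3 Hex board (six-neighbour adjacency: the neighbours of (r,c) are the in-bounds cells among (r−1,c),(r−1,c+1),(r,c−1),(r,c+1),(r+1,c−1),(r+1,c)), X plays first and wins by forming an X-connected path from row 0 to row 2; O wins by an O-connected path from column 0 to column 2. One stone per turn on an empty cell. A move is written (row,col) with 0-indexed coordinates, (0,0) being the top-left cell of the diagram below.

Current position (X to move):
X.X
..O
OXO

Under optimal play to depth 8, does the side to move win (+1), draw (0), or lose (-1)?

value(X.X/..O/OXO, X) = +1

[X.X/..O/OXO] X move#1: (0,1):-1/XXX/..O/OXO, (1,0):-1/X.X/X.O/OXO, (1,1):+1/X.X/.XO/OXO*
[X.X/.XO/OXO] end (terminal -1, O#2); searched X.X/..O/OXO to 8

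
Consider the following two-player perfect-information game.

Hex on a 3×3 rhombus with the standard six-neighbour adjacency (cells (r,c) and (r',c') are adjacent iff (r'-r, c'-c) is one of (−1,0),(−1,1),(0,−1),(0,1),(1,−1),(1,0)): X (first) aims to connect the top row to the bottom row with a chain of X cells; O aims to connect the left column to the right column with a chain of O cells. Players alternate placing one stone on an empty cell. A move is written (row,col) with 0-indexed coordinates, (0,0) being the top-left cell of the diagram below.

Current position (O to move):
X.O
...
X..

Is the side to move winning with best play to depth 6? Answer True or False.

O winning at [X.O/.../X..]: True

ply 1, O at X.O/.../X.. | (0,1)=-1→XOO/.../X..; (1,0)=+1→X.O/O../X..*; (1,1)=-1→X.O/.O./X..; (1,2)=-1→X.O/..O/X..; (2,1)=-1→X.O/.../XO.; (2,2)=-1→X.O/.../X.O
ply 2, X at X.O/O../X.. | (0,1)=-1→XXO/O../X..*; (1,1)=-1→X.O/OX./X..; (1,2)=-1→X.O/O.X/X..; (2,1)=-1→X.O/O../XX.; (2,2)=-1→X.O/O../X.X
ply 3, O at XXO/O../X.. | (1,1)=+1→XXO/OO./X..*; (1,2)=-1→XXO/O.O/X..; (2,1)=-1→XXO/O../XO.; (2,2)=-1→XXO/O../X.O
ply 4: XXO/OO./X.. is terminal -1 (X); from X.O/.../X.. depth 6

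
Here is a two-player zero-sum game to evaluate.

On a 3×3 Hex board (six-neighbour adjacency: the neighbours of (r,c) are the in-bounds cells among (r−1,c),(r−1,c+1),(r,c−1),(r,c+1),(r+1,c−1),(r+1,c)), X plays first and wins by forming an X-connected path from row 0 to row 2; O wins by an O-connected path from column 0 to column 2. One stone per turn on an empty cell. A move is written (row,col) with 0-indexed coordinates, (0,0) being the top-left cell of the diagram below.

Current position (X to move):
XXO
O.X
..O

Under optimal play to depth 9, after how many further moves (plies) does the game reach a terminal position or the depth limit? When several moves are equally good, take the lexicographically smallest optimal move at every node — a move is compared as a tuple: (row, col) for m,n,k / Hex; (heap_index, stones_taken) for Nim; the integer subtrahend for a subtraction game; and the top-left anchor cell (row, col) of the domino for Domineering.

ply 1, X at XXO/O.X/..O | (1,1)=+1→XXO/OXX/..O*; (2,0)=-1→XXO/O.X/X.O; (2,1)=-1→XXO/O.X/.XO
ply 2, O at XXO/OXX/..O | (2,0)=-1→XXO/OXX/O.O*; (2,1)=-1→XXO/OXX/.OO
ply 3, X at XXO/OXX/O.O | (2,1)=+1→XXO/OXX/OXO*
ply 4: XXO/OXX/OXO is terminal -1 (O); from XXO/O.X/..O depth 9

PV length from [XXO/O.X/..O]: 3 plies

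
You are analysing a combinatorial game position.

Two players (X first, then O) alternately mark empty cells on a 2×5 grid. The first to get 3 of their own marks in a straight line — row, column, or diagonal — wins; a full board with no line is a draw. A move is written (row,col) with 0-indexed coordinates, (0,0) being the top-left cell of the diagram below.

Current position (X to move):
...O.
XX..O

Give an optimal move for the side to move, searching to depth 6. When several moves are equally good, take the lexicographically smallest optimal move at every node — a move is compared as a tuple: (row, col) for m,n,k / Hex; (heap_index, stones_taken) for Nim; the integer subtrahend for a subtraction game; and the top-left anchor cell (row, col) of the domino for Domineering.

[...O./XX..O] X move#1: (0,0):-1/X..O./XX..O, (0,1):+0/.X.O./XX..O, (0,2):+0/..XO./XX..O, (0,4):+0/...OX/XX..O, (1,2):+1/...O./XXX.O*, (1,3):+0/...O./XX.XO
[...O./XXX.O] end (terminal -1, O#2); searched ...O./XX..O to 6

X's best at [...O./XX..O]: (1,2)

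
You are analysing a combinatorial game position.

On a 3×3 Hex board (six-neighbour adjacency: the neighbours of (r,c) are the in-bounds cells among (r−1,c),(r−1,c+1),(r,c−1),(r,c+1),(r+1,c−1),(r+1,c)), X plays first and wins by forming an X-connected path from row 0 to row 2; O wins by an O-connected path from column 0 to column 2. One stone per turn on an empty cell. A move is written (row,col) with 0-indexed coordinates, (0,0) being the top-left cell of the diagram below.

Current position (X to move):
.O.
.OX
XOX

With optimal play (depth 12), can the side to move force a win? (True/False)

p1 X@[.O./.OX/XOX]: (0,0)[XO./.OX/XOX]+1* (0,2)[.OX/.OX/XOX]+1 (1,0)[.O./XOX/XOX]+1
p2 O@[XO./.OX/XOX]: (0,2)[XOO/.OX/XOX]-1* (1,0)[XO./OOX/XOX]-1
p3 X@[XOO/.OX/XOX]: (1,0)[XOO/XOX/XOX]+1*
p4 O@[XOO/XOX/XOX] terminal -1; root [.O./.OX/XOX] d12

X winning at [.O./.OX/XOX]: True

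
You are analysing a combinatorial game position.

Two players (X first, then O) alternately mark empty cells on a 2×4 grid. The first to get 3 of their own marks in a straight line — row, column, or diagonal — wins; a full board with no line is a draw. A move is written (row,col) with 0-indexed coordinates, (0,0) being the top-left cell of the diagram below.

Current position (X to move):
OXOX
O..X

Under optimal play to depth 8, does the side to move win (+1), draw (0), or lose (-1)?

p1 X@[OXOX/O..X]: (1,1)[OXOX/OX.X]+0* (1,2)[OXOX/O.XX]+0
p2 O@[OXOX/OX.X]: (1,2)[OXOX/OXOX]+0*
p3 X@[OXOX/OXOX] terminal +0; root [OXOX/O..X] d8

value(OXOX/O..X, X) = 0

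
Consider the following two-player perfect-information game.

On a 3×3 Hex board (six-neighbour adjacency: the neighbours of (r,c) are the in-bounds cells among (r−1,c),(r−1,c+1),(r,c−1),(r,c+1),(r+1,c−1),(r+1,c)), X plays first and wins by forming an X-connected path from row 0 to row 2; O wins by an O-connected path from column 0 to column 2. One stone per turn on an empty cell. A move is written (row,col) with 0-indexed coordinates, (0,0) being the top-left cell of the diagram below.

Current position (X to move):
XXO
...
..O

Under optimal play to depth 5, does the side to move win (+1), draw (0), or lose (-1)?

p1 X@[XXO/.../..O]: (1,0)[XXO/X../..O]-1 (1,1)[XXO/.X./..O]+1* (1,2)[XXO/..X/..O]-1 (2,0)[XXO/.../X.O]+1 (2,1)[XXO/.../.XO]-1
p2 O@[XXO/.X./..O]: (1,0)[XXO/OX./..O]-1* (1,2)[XXO/.XO/..O]-1 (2,0)[XXO/.X./O.O]-1 (2,1)[XXO/.X./.OO]-1
p3 X@[XXO/OX./..O]: (1,2)[XXO/OXX/..O]+1* (2,0)[XXO/OX./X.O]+1 (2,1)[XXO/OX./.XO]+1
p4 O@[XXO/OXX/..O]: (2,0)[XXO/OXX/O.O]-1* (2,1)[XXO/OXX/.OO]-1
p5 X@[XXO/OXX/O.O]: (2,1)[XXO/OXX/OXO]+1*
p6 O@[XXO/OXX/OXO] terminal -1; root [XXO/.../..O] d5

value(XXO/.../..O, X) = +1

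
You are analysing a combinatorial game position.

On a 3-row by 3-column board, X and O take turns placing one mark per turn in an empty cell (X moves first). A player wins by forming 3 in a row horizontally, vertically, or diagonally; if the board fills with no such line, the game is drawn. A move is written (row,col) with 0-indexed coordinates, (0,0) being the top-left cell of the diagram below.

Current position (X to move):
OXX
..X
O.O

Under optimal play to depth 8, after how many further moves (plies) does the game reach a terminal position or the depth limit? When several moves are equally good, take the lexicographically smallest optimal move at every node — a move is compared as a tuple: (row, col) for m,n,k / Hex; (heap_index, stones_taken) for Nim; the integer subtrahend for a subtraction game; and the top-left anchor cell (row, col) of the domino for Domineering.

PV length from [OXX/..X/O.O]: 2 plies

[OXX/..X/O.O] X move#1: (1,0):-1/OXX/X.X/O.O*, (1,1):-1/OXX/.XX/O.O, (2,1):-1/OXX/..X/OXO
[OXX/X.X/O.O] O move#2: (1,1):+1/OXX/XOX/O.O*, (2,1):+1/OXX/X.X/OOO
[OXX/XOX/O.O] end (terminal -1, X#3); searched OXX/..X/O.O to 8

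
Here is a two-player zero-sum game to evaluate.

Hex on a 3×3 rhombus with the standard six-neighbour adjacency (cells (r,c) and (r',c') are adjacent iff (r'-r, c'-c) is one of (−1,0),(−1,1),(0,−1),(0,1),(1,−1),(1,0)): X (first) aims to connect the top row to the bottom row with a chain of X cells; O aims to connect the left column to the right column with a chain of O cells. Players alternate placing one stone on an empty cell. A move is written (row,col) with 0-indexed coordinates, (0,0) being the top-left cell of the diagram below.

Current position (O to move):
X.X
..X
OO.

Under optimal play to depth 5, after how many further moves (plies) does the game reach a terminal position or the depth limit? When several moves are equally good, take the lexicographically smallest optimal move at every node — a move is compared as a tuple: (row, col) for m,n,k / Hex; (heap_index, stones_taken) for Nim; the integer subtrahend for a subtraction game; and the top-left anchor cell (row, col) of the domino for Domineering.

PV length from [X.X/..X/OO.]: 1 ply

[X.X/..X/OO.] O move#1: (0,1):-1/XOX/..X/OO., (1,0):-1/X.X/O.X/OO., (1,1):-1/X.X/.OX/OO., (2,2):+1/X.X/..X/OOO*
[X.X/..X/OOO] end (terminal -1, X#2); searched X.X/..X/OO. to 5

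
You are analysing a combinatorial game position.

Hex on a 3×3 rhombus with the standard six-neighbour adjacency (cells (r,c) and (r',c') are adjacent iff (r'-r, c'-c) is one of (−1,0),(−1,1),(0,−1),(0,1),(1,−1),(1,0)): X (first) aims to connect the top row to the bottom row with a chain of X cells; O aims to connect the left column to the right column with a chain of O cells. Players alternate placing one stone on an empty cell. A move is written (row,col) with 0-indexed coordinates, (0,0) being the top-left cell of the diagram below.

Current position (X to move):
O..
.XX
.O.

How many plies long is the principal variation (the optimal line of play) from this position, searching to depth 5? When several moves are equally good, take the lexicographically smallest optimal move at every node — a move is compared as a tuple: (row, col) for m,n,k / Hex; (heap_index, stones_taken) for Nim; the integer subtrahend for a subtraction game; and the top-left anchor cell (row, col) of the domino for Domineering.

p1 X@[O../.XX/.O.]: (0,1)[OX./.XX/.O.]+1* (0,2)[O.X/.XX/.O.]+1 (1,0)[O../XXX/.O.]+1 (2,0)[O../.XX/XO.]+1 (2,2)[O../.XX/.OX]+1
p2 O@[OX./.XX/.O.]: (0,2)[OXO/.XX/.O.]-1* (1,0)[OX./OXX/.O.]-1 (2,0)[OX./.XX/OO.]-1 (2,2)[OX./.XX/.OO]-1
p3 X@[OXO/.XX/.O.]: (1,0)[OXO/XXX/.O.]+1* (2,0)[OXO/.XX/XO.]+1 (2,2)[OXO/.XX/.OX]+1
p4 O@[OXO/XXX/.O.]: (2,0)[OXO/XXX/OO.]-1* (2,2)[OXO/XXX/.OO]-1
p5 X@[OXO/XXX/OO.]: (2,2)[OXO/XXX/OOX]+1*
p6 O@[OXO/XXX/OOX] terminal -1; root [O../.XX/.O.] d5

PV length from [O../.XX/.O.]: 5 plies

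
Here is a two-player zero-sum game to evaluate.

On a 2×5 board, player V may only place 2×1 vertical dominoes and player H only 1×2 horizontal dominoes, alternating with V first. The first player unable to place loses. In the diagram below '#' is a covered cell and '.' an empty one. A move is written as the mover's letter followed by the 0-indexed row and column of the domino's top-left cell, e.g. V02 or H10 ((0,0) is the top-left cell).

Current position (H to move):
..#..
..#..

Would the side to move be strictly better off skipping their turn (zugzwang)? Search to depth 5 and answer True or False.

zugzwang(..#../..#.., H) = True

[..#../..#..] H move#1: H00:-1/###../..#..*, H03:-1/..###/..#.., H10:-1/..#../###.., H13:-1/..#../..###
[###../..#..] V move#2: V03:+1/####./..##.*, V04:+1/###.#/..#.#
[####./..##.] H move#3: H10:-1/####./####.*
[####./####.] V move#4: V04:+1/#####/#####*
[#####/#####] end (terminal -1, H#5); searched ..#../..#.. to 5
pass branch (V moves first from the same position):
  | [..#../..#..] V move#1: V00:-1/#.#../#.#..*, V01:-1/.##../.##.., V03:-1/..##./..##., V04:-1/..#.#/..#.#
  | [#.#../#.#..] H move#2: H03:+1/#.###/#.#..*, H13:+1/#.#../#.###
  | [#.###/#.#..] V move#3: V01:-1/#####/###..*
  | [#####/###..] H move#4: H13:+1/#####/#####*
  | [#####/#####] end (terminal -1, V#5); searched ..#../..#.. to 5
H moving scores -1; H passing scores +1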